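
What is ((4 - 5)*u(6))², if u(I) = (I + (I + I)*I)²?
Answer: 37015056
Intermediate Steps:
u(I) = (I + 2*I²)² (u(I) = (I + (2*I)*I)² = (I + 2*I²)²)
((4 - 5)*u(6))² = ((4 - 5)*(6²*(1 + 2*6)²))² = (-36*(1 + 12)²)² = (-36*13²)² = (-36*169)² = (-1*6084)² = (-6084)² = 37015056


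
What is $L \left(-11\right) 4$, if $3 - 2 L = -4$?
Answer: $-154$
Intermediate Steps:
$L = \frac{7}{2}$ ($L = \frac{3}{2} - -2 = \frac{3}{2} + 2 = \frac{7}{2} \approx 3.5$)
$L \left(-11\right) 4 = \frac{7}{2} \left(-11\right) 4 = \left(- \frac{77}{2}\right) 4 = -154$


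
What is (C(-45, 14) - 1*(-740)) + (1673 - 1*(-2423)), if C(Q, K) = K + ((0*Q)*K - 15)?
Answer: 4835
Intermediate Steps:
C(Q, K) = -15 + K (C(Q, K) = K + (0*K - 15) = K + (0 - 15) = K - 15 = -15 + K)
(C(-45, 14) - 1*(-740)) + (1673 - 1*(-2423)) = ((-15 + 14) - 1*(-740)) + (1673 - 1*(-2423)) = (-1 + 740) + (1673 + 2423) = 739 + 4096 = 4835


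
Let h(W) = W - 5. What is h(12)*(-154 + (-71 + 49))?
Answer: -1232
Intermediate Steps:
h(W) = -5 + W
h(12)*(-154 + (-71 + 49)) = (-5 + 12)*(-154 + (-71 + 49)) = 7*(-154 - 22) = 7*(-176) = -1232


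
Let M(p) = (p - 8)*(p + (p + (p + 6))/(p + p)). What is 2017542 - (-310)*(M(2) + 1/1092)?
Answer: 1097008067/546 ≈ 2.0092e+6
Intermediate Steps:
M(p) = (-8 + p)*(p + (6 + 2*p)/(2*p)) (M(p) = (-8 + p)*(p + (p + (6 + p))/((2*p))) = (-8 + p)*(p + (1/(2*p))*(6 + 2*p)) = (-8 + p)*(p + (6 + 2*p)/(2*p)))
2017542 - (-310)*(M(2) + 1/1092) = 2017542 - (-310)*((-5 + 2**2 - 24/2 - 7*2) + 1/1092) = 2017542 - (-310)*((-5 + 4 - 24*1/2 - 14) + 1/1092) = 2017542 - (-310)*((-5 + 4 - 12 - 14) + 1/1092) = 2017542 - (-310)*(-27 + 1/1092) = 2017542 - (-310)*(-29483)/1092 = 2017542 - 1*4569865/546 = 2017542 - 4569865/546 = 1097008067/546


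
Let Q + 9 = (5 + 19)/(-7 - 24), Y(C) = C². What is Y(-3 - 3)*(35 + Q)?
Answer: 28152/31 ≈ 908.13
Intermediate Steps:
Q = -303/31 (Q = -9 + (5 + 19)/(-7 - 24) = -9 + 24/(-31) = -9 + 24*(-1/31) = -9 - 24/31 = -303/31 ≈ -9.7742)
Y(-3 - 3)*(35 + Q) = (-3 - 3)²*(35 - 303/31) = (-6)²*(782/31) = 36*(782/31) = 28152/31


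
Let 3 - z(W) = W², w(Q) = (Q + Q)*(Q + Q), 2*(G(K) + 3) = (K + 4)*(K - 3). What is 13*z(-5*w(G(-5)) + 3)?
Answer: -3718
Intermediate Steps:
G(K) = -3 + (-3 + K)*(4 + K)/2 (G(K) = -3 + ((K + 4)*(K - 3))/2 = -3 + ((4 + K)*(-3 + K))/2 = -3 + ((-3 + K)*(4 + K))/2 = -3 + (-3 + K)*(4 + K)/2)
w(Q) = 4*Q² (w(Q) = (2*Q)*(2*Q) = 4*Q²)
z(W) = 3 - W²
13*z(-5*w(G(-5)) + 3) = 13*(3 - (-20*(-9 + (½)*(-5) + (½)*(-5)²)² + 3)²) = 13*(3 - (-20*(-9 - 5/2 + (½)*25)² + 3)²) = 13*(3 - (-20*(-9 - 5/2 + 25/2)² + 3)²) = 13*(3 - (-20*1² + 3)²) = 13*(3 - (-20 + 3)²) = 13*(3 - 1*(-17)²) = 13*(3 - 1*289) = 13*(3 - 289) = 13*(-286) = -3718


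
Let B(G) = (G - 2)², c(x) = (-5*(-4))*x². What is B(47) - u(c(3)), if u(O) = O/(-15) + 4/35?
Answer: 71291/35 ≈ 2036.9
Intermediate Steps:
c(x) = 20*x²
B(G) = (-2 + G)²
u(O) = 4/35 - O/15 (u(O) = O*(-1/15) + 4*(1/35) = -O/15 + 4/35 = 4/35 - O/15)
B(47) - u(c(3)) = (-2 + 47)² - (4/35 - 4*3²/3) = 45² - (4/35 - 4*9/3) = 2025 - (4/35 - 1/15*180) = 2025 - (4/35 - 12) = 2025 - 1*(-416/35) = 2025 + 416/35 = 71291/35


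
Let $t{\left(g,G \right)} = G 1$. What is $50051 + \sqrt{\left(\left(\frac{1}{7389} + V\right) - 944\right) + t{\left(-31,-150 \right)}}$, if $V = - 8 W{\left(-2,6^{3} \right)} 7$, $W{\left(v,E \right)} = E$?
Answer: $50051 + \frac{i \sqrt{80015406289}}{2463} \approx 50051.0 + 114.85 i$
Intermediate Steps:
$t{\left(g,G \right)} = G$
$V = -12096$ ($V = - 8 \cdot 6^{3} \cdot 7 = \left(-8\right) 216 \cdot 7 = \left(-1728\right) 7 = -12096$)
$50051 + \sqrt{\left(\left(\frac{1}{7389} + V\right) - 944\right) + t{\left(-31,-150 \right)}} = 50051 + \sqrt{\left(\left(\frac{1}{7389} - 12096\right) - 944\right) - 150} = 50051 + \sqrt{\left(- \frac{89377343}{7389} - 944\right) - 150} = 50051 + \sqrt{- \frac{96352559}{7389} - 150} = 50051 + \sqrt{- \frac{97460909}{7389}} = 50051 + \frac{i \sqrt{80015406289}}{2463}$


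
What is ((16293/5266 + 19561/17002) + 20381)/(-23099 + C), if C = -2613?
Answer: -228142819563/287757557848 ≈ -0.79283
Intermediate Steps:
((16293/5266 + 19561/17002) + 20381)/(-23099 + C) = ((16293/5266 + 19561/17002) + 20381)/(-23099 - 2613) = ((16293*(1/5266) + 19561*(1/17002)) + 20381)/(-25712) = ((16293/5266 + 19561/17002) + 20381)*(-1/25712) = (95005453/22383133 + 20381)*(-1/25712) = (456285639126/22383133)*(-1/25712) = -228142819563/287757557848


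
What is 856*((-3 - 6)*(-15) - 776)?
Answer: -548696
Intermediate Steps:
856*((-3 - 6)*(-15) - 776) = 856*(-9*(-15) - 776) = 856*(135 - 776) = 856*(-641) = -548696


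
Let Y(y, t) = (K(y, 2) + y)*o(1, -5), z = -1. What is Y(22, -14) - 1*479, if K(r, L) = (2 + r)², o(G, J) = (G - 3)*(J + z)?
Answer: 6697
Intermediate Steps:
o(G, J) = (-1 + J)*(-3 + G) (o(G, J) = (G - 3)*(J - 1) = (-3 + G)*(-1 + J) = (-1 + J)*(-3 + G))
Y(y, t) = 12*y + 12*(2 + y)² (Y(y, t) = ((2 + y)² + y)*(3 - 1*1 - 3*(-5) + 1*(-5)) = (y + (2 + y)²)*(3 - 1 + 15 - 5) = (y + (2 + y)²)*12 = 12*y + 12*(2 + y)²)
Y(22, -14) - 1*479 = (12*22 + 12*(2 + 22)²) - 1*479 = (264 + 12*24²) - 479 = (264 + 12*576) - 479 = (264 + 6912) - 479 = 7176 - 479 = 6697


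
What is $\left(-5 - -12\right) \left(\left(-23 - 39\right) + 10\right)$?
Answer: $-364$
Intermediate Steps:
$\left(-5 - -12\right) \left(\left(-23 - 39\right) + 10\right) = \left(-5 + 12\right) \left(\left(-23 - 39\right) + 10\right) = 7 \left(-62 + 10\right) = 7 \left(-52\right) = -364$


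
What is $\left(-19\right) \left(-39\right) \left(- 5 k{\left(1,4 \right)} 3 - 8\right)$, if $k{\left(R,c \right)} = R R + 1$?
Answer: $-28158$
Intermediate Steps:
$k{\left(R,c \right)} = 1 + R^{2}$ ($k{\left(R,c \right)} = R^{2} + 1 = 1 + R^{2}$)
$\left(-19\right) \left(-39\right) \left(- 5 k{\left(1,4 \right)} 3 - 8\right) = \left(-19\right) \left(-39\right) \left(- 5 \left(1 + 1^{2}\right) 3 - 8\right) = 741 \left(- 5 \left(1 + 1\right) 3 - 8\right) = 741 \left(\left(-5\right) 2 \cdot 3 - 8\right) = 741 \left(\left(-10\right) 3 - 8\right) = 741 \left(-30 - 8\right) = 741 \left(-38\right) = -28158$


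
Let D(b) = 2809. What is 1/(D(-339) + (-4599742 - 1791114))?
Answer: -1/6388047 ≈ -1.5654e-7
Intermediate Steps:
1/(D(-339) + (-4599742 - 1791114)) = 1/(2809 + (-4599742 - 1791114)) = 1/(2809 - 6390856) = 1/(-6388047) = -1/6388047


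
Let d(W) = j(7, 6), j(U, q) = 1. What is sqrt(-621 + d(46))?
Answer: 2*I*sqrt(155) ≈ 24.9*I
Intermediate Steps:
d(W) = 1
sqrt(-621 + d(46)) = sqrt(-621 + 1) = sqrt(-620) = 2*I*sqrt(155)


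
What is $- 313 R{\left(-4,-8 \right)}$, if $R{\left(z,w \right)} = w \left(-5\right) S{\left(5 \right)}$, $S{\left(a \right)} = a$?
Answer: $-62600$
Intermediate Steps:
$R{\left(z,w \right)} = - 25 w$ ($R{\left(z,w \right)} = w \left(-5\right) 5 = - 5 w 5 = - 25 w$)
$- 313 R{\left(-4,-8 \right)} = - 313 \left(\left(-25\right) \left(-8\right)\right) = \left(-313\right) 200 = -62600$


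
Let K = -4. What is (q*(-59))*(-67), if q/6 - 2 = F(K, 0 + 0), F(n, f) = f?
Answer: 47436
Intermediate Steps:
q = 12 (q = 12 + 6*(0 + 0) = 12 + 6*0 = 12 + 0 = 12)
(q*(-59))*(-67) = (12*(-59))*(-67) = -708*(-67) = 47436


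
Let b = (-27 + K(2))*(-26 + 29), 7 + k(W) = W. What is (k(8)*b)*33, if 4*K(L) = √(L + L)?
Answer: -5247/2 ≈ -2623.5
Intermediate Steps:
k(W) = -7 + W
K(L) = √2*√L/4 (K(L) = √(L + L)/4 = √(2*L)/4 = (√2*√L)/4 = √2*√L/4)
b = -159/2 (b = (-27 + √2*√2/4)*(-26 + 29) = (-27 + ½)*3 = -53/2*3 = -159/2 ≈ -79.500)
(k(8)*b)*33 = ((-7 + 8)*(-159/2))*33 = (1*(-159/2))*33 = -159/2*33 = -5247/2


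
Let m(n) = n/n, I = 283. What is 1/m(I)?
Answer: 1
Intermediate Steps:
m(n) = 1
1/m(I) = 1/1 = 1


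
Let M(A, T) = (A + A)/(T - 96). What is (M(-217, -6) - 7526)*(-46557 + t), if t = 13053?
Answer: 4284145312/17 ≈ 2.5201e+8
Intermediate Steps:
M(A, T) = 2*A/(-96 + T) (M(A, T) = (2*A)/(-96 + T) = 2*A/(-96 + T))
(M(-217, -6) - 7526)*(-46557 + t) = (2*(-217)/(-96 - 6) - 7526)*(-46557 + 13053) = (2*(-217)/(-102) - 7526)*(-33504) = (2*(-217)*(-1/102) - 7526)*(-33504) = (217/51 - 7526)*(-33504) = -383609/51*(-33504) = 4284145312/17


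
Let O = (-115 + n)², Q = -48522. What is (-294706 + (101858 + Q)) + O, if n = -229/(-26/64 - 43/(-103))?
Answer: 575809767991/1369 ≈ 4.2061e+8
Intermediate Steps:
n = -754784/37 (n = -229/(-26*1/64 - 43*(-1/103)) = -229/(-13/32 + 43/103) = -229/37/3296 = -229*3296/37 = -754784/37 ≈ -20400.)
O = 576140203521/1369 (O = (-115 - 754784/37)² = (-759039/37)² = 576140203521/1369 ≈ 4.2085e+8)
(-294706 + (101858 + Q)) + O = (-294706 + (101858 - 48522)) + 576140203521/1369 = (-294706 + 53336) + 576140203521/1369 = -241370 + 576140203521/1369 = 575809767991/1369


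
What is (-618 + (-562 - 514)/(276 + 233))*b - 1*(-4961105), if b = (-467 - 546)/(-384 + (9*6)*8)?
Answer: 60764729327/12216 ≈ 4.9742e+6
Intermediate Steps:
b = -1013/48 (b = -1013/(-384 + 54*8) = -1013/(-384 + 432) = -1013/48 ≈ -21.104)
(-618 + (-562 - 514)/(276 + 233))*b - 1*(-4961105) = (-618 + (-562 - 514)/(276 + 233))*(-1013/48) - 1*(-4961105) = (-618 - 1076/509)*(-1013/48) + 4961105 = -315638/509*(-1013/48) + 4961105 = 159870647/12216 + 4961105 = 60764729327/12216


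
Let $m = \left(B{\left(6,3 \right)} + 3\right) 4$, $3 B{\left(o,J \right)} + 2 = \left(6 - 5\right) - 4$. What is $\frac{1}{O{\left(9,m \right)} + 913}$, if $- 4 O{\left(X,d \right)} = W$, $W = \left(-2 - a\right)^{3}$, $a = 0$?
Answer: $\frac{1}{915} \approx 0.0010929$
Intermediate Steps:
$B{\left(o,J \right)} = - \frac{5}{3}$ ($B{\left(o,J \right)} = - \frac{2}{3} + \frac{\left(6 - 5\right) - 4}{3} = - \frac{2}{3} + \frac{1 - 4}{3} = - \frac{2}{3} + \frac{1}{3} \left(-3\right) = - \frac{2}{3} - 1 = - \frac{5}{3}$)
$m = \frac{16}{3}$ ($m = \left(- \frac{5}{3} + 3\right) 4 = \frac{4}{3} \cdot 4 = \frac{16}{3} \approx 5.3333$)
$W = -8$ ($W = \left(-2 - 0\right)^{3} = \left(-2 + 0\right)^{3} = \left(-2\right)^{3} = -8$)
$O{\left(X,d \right)} = 2$ ($O{\left(X,d \right)} = \left(- \frac{1}{4}\right) \left(-8\right) = 2$)
$\frac{1}{O{\left(9,m \right)} + 913} = \frac{1}{2 + 913} = \frac{1}{915}$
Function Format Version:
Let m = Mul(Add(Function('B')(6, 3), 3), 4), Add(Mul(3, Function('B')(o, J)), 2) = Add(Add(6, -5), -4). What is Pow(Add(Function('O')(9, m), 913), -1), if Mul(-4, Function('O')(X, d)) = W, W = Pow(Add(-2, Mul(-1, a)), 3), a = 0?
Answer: Rational(1, 915) ≈ 0.0010929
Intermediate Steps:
Function('B')(o, J) = Rational(-5, 3) (Function('B')(o, J) = Add(Rational(-2, 3), Mul(Rational(1, 3), Add(Add(6, -5), -4))) = Add(Rational(-2, 3), Mul(Rational(1, 3), Add(1, -4))) = Add(Rational(-2, 3), Mul(Rational(1, 3), -3)) = Add(Rational(-2, 3), -1) = Rational(-5, 3))
m = Rational(16, 3) (m = Mul(Add(Rational(-5, 3), 3), 4) = Mul(Rational(4, 3), 4) = Rational(16, 3) ≈ 5.3333)
W = -8 (W = Pow(Add(-2, Mul(-1, 0)), 3) = Pow(Add(-2, 0), 3) = Pow(-2, 3) = -8)
Function('O')(X, d) = 2 (Function('O')(X, d) = Mul(Rational(-1, 4), -8) = 2)
Pow(Add(Function('O')(9, m), 913), -1) = Pow(Add(2, 913), -1) = Pow(915, -1) = Rational(1, 915)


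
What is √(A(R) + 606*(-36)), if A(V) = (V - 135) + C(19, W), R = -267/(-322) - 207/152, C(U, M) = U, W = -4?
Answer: I*√3283732120802/12236 ≈ 148.1*I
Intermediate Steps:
R = -13035/24472 (R = -267*(-1/322) - 207*1/152 = 267/322 - 207/152 = -13035/24472 ≈ -0.53265)
A(V) = -116 + V (A(V) = (V - 135) + 19 = (-135 + V) + 19 = -116 + V)
√(A(R) + 606*(-36)) = √((-116 - 13035/24472) + 606*(-36)) = √(-2851787/24472 - 21816) = √(-536732939/24472) = I*√3283732120802/12236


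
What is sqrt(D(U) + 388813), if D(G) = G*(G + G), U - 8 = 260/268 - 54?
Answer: 3*sqrt(195954015)/67 ≈ 626.79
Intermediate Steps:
U = -3017/67 (U = 8 + (260/268 - 54) = 8 + (260*(1/268) - 54) = 8 + (65/67 - 54) = 8 - 3553/67 = -3017/67 ≈ -45.030)
D(G) = 2*G**2 (D(G) = G*(2*G) = 2*G**2)
sqrt(D(U) + 388813) = sqrt(2*(-3017/67)**2 + 388813) = sqrt(2*(9102289/4489) + 388813) = sqrt(18204578/4489 + 388813) = sqrt(1763586135/4489) = 3*sqrt(195954015)/67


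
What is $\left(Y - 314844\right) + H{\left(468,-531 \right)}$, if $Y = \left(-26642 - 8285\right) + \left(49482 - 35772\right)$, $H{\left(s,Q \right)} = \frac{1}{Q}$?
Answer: $- \frac{178448392}{531} \approx -3.3606 \cdot 10^{5}$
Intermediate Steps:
$Y = -21217$ ($Y = -34927 + \left(49482 - 35772\right) = -34927 + 13710 = -21217$)
$\left(Y - 314844\right) + H{\left(468,-531 \right)} = \left(-21217 - 314844\right) + \frac{1}{-531} = -336061 - \frac{1}{531} = - \frac{178448392}{531}$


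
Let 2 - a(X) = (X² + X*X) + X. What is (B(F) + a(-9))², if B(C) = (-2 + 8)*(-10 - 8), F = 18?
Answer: 67081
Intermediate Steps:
B(C) = -108 (B(C) = 6*(-18) = -108)
a(X) = 2 - X - 2*X² (a(X) = 2 - ((X² + X*X) + X) = 2 - ((X² + X²) + X) = 2 - (2*X² + X) = 2 - (X + 2*X²) = 2 + (-X - 2*X²) = 2 - X - 2*X²)
(B(F) + a(-9))² = (-108 + (2 - 1*(-9) - 2*(-9)²))² = (-108 + (2 + 9 - 2*81))² = (-108 + (2 + 9 - 162))² = (-108 - 151)² = (-259)² = 67081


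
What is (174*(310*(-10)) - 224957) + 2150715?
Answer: 1386358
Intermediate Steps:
(174*(310*(-10)) - 224957) + 2150715 = (174*(-3100) - 224957) + 2150715 = (-539400 - 224957) + 2150715 = -764357 + 2150715 = 1386358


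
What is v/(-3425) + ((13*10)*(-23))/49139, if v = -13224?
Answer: 639573386/168301075 ≈ 3.8002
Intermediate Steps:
v/(-3425) + ((13*10)*(-23))/49139 = -13224/(-3425) + ((13*10)*(-23))/49139 = -13224*(-1/3425) + (130*(-23))*(1/49139) = 13224/3425 - 2990*1/49139 = 13224/3425 - 2990/49139 = 639573386/168301075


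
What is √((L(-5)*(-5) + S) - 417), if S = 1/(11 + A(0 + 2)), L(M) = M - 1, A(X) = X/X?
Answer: I*√13929/6 ≈ 19.67*I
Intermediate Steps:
A(X) = 1
L(M) = -1 + M
S = 1/12 (S = 1/(11 + 1) = 1/12 ≈ 0.083333)
√((L(-5)*(-5) + S) - 417) = √(((-1 - 5)*(-5) + 1/12) - 417) = √((-6*(-5) + 1/12) - 417) = √((30 + 1/12) - 417) = √(361/12 - 417) = √(-4643/12) = I*√13929/6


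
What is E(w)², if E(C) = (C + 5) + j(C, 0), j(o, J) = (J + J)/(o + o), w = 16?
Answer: 441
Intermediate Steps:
j(o, J) = J/o (j(o, J) = (2*J)/((2*o)) = (2*J)*(1/(2*o)) = J/o)
E(C) = 5 + C (E(C) = (C + 5) + 0/C = (5 + C) + 0 = 5 + C)
E(w)² = (5 + 16)² = 21² = 441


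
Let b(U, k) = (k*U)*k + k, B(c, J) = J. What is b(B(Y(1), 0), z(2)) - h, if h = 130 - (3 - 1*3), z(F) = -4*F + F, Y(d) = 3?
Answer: -136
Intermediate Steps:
z(F) = -3*F
b(U, k) = k + U*k² (b(U, k) = (U*k)*k + k = U*k² + k = k + U*k²)
h = 130 (h = 130 - (3 - 3) = 130 - 1*0 = 130 + 0 = 130)
b(B(Y(1), 0), z(2)) - h = (-3*2)*(1 + 0*(-3*2)) - 1*130 = -6*(1 + 0*(-6)) - 130 = -6*(1 + 0) - 130 = -6*1 - 130 = -6 - 130 = -136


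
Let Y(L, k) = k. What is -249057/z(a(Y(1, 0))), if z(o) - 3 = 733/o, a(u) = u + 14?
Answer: -3486798/775 ≈ -4499.1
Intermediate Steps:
a(u) = 14 + u
z(o) = 3 + 733/o
-249057/z(a(Y(1, 0))) = -249057/(3 + 733/(14 + 0)) = -249057/(3 + 733/14) = -249057/775/14 = -249057*14/775 = -3486798/775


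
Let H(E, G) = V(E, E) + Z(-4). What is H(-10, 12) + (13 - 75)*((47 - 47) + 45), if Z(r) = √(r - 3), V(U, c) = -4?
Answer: -2794 + I*√7 ≈ -2794.0 + 2.6458*I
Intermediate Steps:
Z(r) = √(-3 + r)
H(E, G) = -4 + I*√7 (H(E, G) = -4 + √(-3 - 4) = -4 + √(-7) = -4 + I*√7)
H(-10, 12) + (13 - 75)*((47 - 47) + 45) = (-4 + I*√7) + (13 - 75)*((47 - 47) + 45) = (-4 + I*√7) - 62*(0 + 45) = (-4 + I*√7) - 62*45 = (-4 + I*√7) - 2790 = -2794 + I*√7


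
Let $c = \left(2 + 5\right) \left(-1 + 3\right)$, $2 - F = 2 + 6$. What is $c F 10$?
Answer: $-840$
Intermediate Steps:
$F = -6$ ($F = 2 - \left(2 + 6\right) = 2 - 8 = -6$)
$c = 14$ ($c = 7 \cdot 2 = 14$)
$c F 10 = 14 \left(-6\right) 10 = \left(-84\right) 10 = -840$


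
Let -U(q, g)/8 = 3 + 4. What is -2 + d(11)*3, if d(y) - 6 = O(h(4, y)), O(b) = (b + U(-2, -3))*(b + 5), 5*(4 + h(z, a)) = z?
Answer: -7592/25 ≈ -303.68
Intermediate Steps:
U(q, g) = -56 (U(q, g) = -8*(3 + 4) = -8*7 = -56)
h(z, a) = -4 + z/5
O(b) = (-56 + b)*(5 + b) (O(b) = (b - 56)*(b + 5) = (-56 + b)*(5 + b))
d(y) = -2514/25 (d(y) = 6 + (-280 + (-4 + (1/5)*4)**2 - 51*(-4 + (1/5)*4)) = 6 + (-280 + (-4 + 4/5)**2 - 51*(-4 + 4/5)) = 6 + (-280 + (-16/5)**2 - 51*(-16/5)) = 6 + (-280 + 256/25 + 816/5) = 6 - 2664/25 = -2514/25)
-2 + d(11)*3 = -2 - 2514/25*3 = -2 - 7542/25 = -7592/25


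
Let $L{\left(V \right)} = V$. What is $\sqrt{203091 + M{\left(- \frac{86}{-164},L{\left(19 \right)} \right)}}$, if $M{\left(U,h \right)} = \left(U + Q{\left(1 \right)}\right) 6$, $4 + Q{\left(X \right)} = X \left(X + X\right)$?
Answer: $\frac{12 \sqrt{2370702}}{41} \approx 450.65$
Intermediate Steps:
$Q{\left(X \right)} = -4 + 2 X^{2}$ ($Q{\left(X \right)} = -4 + X \left(X + X\right) = -4 + X 2 X = -4 + 2 X^{2}$)
$M{\left(U,h \right)} = -12 + 6 U$ ($M{\left(U,h \right)} = \left(U - \left(4 - 2 \cdot 1^{2}\right)\right) 6 = \left(U + \left(-4 + 2 \cdot 1\right)\right) 6 = \left(U + \left(-4 + 2\right)\right) 6 = \left(U - 2\right) 6 = \left(-2 + U\right) 6 = -12 + 6 U$)
$\sqrt{203091 + M{\left(- \frac{86}{-164},L{\left(19 \right)} \right)}} = \sqrt{203091 - \left(12 - 6 \left(- \frac{86}{-164}\right)\right)} = \sqrt{203091 - \left(12 - 6 \left(\left(-86\right) \left(- \frac{1}{164}\right)\right)\right)} = \sqrt{203091 + \left(-12 + 6 \cdot \frac{43}{82}\right)} = \sqrt{203091 + \left(-12 + \frac{129}{41}\right)} = \sqrt{203091 - \frac{363}{41}} = \sqrt{\frac{8326368}{41}} = \frac{12 \sqrt{2370702}}{41}$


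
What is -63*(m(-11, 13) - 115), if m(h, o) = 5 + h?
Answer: 7623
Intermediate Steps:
-63*(m(-11, 13) - 115) = -63*((5 - 11) - 115) = -63*(-6 - 115) = -63*(-121) = 7623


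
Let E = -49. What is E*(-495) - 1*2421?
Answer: 21834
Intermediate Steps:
E*(-495) - 1*2421 = -49*(-495) - 1*2421 = 24255 - 2421 = 21834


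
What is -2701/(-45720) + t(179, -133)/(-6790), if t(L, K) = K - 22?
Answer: 2542639/31043880 ≈ 0.081905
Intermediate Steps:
t(L, K) = -22 + K
-2701/(-45720) + t(179, -133)/(-6790) = -2701/(-45720) + (-22 - 133)/(-6790) = -2701*(-1/45720) - 155*(-1/6790) = 2701/45720 + 31/1358 = 2542639/31043880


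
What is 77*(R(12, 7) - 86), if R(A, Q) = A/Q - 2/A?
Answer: -39017/6 ≈ -6502.8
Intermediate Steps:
R(A, Q) = -2/A + A/Q
77*(R(12, 7) - 86) = 77*((-2/12 + 12/7) - 86) = 77*((-2*1/12 + 12*(1/7)) - 86) = 77*((-1/6 + 12/7) - 86) = 77*(65/42 - 86) = 77*(-3547/42) = -39017/6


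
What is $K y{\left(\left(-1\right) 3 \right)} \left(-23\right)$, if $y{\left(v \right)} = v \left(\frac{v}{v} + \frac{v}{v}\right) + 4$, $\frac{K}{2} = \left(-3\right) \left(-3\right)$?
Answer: $828$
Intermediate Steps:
$K = 18$ ($K = 2 \left(\left(-3\right) \left(-3\right)\right) = 2 \cdot 9 = 18$)
$y{\left(v \right)} = 4 + 2 v$ ($y{\left(v \right)} = v \left(1 + 1\right) + 4 = v 2 + 4 = 2 v + 4 = 4 + 2 v$)
$K y{\left(\left(-1\right) 3 \right)} \left(-23\right) = 18 \left(4 + 2 \left(\left(-1\right) 3\right)\right) \left(-23\right) = 18 \left(4 + 2 \left(-3\right)\right) \left(-23\right) = 18 \left(4 - 6\right) \left(-23\right) = 18 \left(-2\right) \left(-23\right) = \left(-36\right) \left(-23\right) = 828$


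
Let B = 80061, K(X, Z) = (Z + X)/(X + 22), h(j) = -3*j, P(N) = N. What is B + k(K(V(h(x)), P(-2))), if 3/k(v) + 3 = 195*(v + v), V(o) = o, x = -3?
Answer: 70373650/879 ≈ 80061.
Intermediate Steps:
K(X, Z) = (X + Z)/(22 + X)
k(v) = 3/(-3 + 390*v) (k(v) = 3/(-3 + 195*(v + v)) = 3/(-3 + 195*(2*v)) = 3/(-3 + 390*v))
B + k(K(V(h(x)), P(-2))) = 80061 + 1/(-1 + 130*((-3*(-3) - 2)/(22 - 3*(-3)))) = 80061 + 1/(-1 + 130*((9 - 2)/(22 + 9))) = 80061 + 1/(-1 + 130*(7/31)) = 80061 + 1/(-1 + 910/31) = 80061 + 1/(879/31) = 80061 + 31/879 = 70373650/879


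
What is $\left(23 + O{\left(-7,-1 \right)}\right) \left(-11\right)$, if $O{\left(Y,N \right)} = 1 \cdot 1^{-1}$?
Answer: $-264$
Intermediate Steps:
$O{\left(Y,N \right)} = 1$ ($O{\left(Y,N \right)} = 1 \cdot 1 = 1$)
$\left(23 + O{\left(-7,-1 \right)}\right) \left(-11\right) = \left(23 + 1\right) \left(-11\right) = 24 \left(-11\right) = -264$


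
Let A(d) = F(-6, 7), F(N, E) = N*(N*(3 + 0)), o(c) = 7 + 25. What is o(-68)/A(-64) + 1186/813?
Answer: 12842/7317 ≈ 1.7551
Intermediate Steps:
o(c) = 32
F(N, E) = 3*N**2 (F(N, E) = N*(N*3) = N*(3*N) = 3*N**2)
A(d) = 108 (A(d) = 3*(-6)**2 = 3*36 = 108)
o(-68)/A(-64) + 1186/813 = 32/108 + 1186/813 = 32*(1/108) + 1186*(1/813) = 8/27 + 1186/813 = 12842/7317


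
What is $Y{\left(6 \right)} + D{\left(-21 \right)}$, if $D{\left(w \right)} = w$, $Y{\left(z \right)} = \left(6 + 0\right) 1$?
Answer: $-15$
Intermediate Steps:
$Y{\left(z \right)} = 6$ ($Y{\left(z \right)} = 6 \cdot 1 = 6$)
$Y{\left(6 \right)} + D{\left(-21 \right)} = 6 - 21 = -15$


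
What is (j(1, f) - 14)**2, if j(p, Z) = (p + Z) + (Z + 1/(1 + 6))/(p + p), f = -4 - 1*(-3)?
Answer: 10201/49 ≈ 208.18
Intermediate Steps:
f = -1 (f = -4 + 3 = -1)
j(p, Z) = Z + p + (1/7 + Z)/(2*p) (j(p, Z) = (Z + p) + (Z + 1/7)/((2*p)) = (Z + p) + (Z + 1/7)*(1/(2*p)) = (Z + p) + (1/7 + Z)*(1/(2*p)) = (Z + p) + (1/7 + Z)/(2*p) = Z + p + (1/7 + Z)/(2*p))
(j(1, f) - 14)**2 = ((1/14 + (1/2)*(-1) + 1*(-1 + 1))/1 - 14)**2 = (1*(1/14 - 1/2 + 1*0) - 14)**2 = (1*(1/14 - 1/2 + 0) - 14)**2 = (1*(-3/7) - 14)**2 = (-3/7 - 14)**2 = (-101/7)**2 = 10201/49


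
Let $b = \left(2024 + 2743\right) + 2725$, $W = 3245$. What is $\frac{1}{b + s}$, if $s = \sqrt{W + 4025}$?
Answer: $\frac{3746}{28061397} - \frac{\sqrt{7270}}{56122794} \approx 0.00013197$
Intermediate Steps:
$s = \sqrt{7270}$ ($s = \sqrt{3245 + 4025} = \sqrt{7270} \approx 85.264$)
$b = 7492$ ($b = 4767 + 2725 = 7492$)
$\frac{1}{b + s} = \frac{1}{7492 + \sqrt{7270}}$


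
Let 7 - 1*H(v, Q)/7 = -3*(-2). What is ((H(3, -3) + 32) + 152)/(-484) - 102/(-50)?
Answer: 19909/12100 ≈ 1.6454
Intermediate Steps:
H(v, Q) = 7 (H(v, Q) = 49 - (-21)*(-2) = 49 - 7*6 = 49 - 42 = 7)
((H(3, -3) + 32) + 152)/(-484) - 102/(-50) = ((7 + 32) + 152)/(-484) - 102/(-50) = (39 + 152)*(-1/484) - 102*(-1/50) = 191*(-1/484) + 51/25 = -191/484 + 51/25 = 19909/12100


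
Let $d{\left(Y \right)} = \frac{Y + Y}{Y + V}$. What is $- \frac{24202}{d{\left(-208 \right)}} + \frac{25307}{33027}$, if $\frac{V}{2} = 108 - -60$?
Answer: $\frac{3197606807}{429351} \approx 7447.5$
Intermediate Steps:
$V = 336$ ($V = 2 \left(108 - -60\right) = 2 \left(108 + 60\right) = 2 \cdot 168 = 336$)
$d{\left(Y \right)} = \frac{2 Y}{336 + Y}$ ($d{\left(Y \right)} = \frac{Y + Y}{Y + 336} = \frac{2 Y}{336 + Y}$)
$- \frac{24202}{d{\left(-208 \right)}} + \frac{25307}{33027} = - \frac{24202}{2 \left(-208\right) \frac{1}{336 - 208}} + \frac{25307}{33027} = - \frac{24202}{2 \left(-208\right) \frac{1}{128}} + 25307 \cdot \frac{1}{33027} = - \frac{24202}{2 \left(-208\right) \frac{1}{128}} + \frac{25307}{33027} = - \frac{24202}{- \frac{13}{4}} + \frac{25307}{33027} = \left(-24202\right) \left(- \frac{4}{13}\right) + \frac{25307}{33027} = \frac{96808}{13} + \frac{25307}{33027} = \frac{3197606807}{429351}$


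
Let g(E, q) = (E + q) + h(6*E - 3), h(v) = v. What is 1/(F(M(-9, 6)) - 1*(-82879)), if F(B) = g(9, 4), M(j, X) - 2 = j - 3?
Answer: 1/82943 ≈ 1.2056e-5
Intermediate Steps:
M(j, X) = -1 + j (M(j, X) = 2 + (j - 3) = 2 + (-3 + j) = -1 + j)
g(E, q) = -3 + q + 7*E (g(E, q) = (E + q) + (6*E - 3) = (E + q) + (-3 + 6*E) = -3 + q + 7*E)
F(B) = 64 (F(B) = -3 + 4 + 7*9 = -3 + 4 + 63 = 64)
1/(F(M(-9, 6)) - 1*(-82879)) = 1/(64 - 1*(-82879)) = 1/(64 + 82879) = 1/82943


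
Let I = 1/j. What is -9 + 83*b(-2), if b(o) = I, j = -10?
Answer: -173/10 ≈ -17.300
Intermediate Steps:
I = -1/10 (I = 1/(-10) = -1/10 ≈ -0.10000)
b(o) = -1/10
-9 + 83*b(-2) = -9 + 83*(-1/10) = -9 - 83/10 = -173/10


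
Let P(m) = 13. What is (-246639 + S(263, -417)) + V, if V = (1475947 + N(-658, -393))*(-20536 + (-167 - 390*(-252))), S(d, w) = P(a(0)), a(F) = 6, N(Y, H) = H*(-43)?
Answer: 115810267516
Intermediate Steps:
N(Y, H) = -43*H
S(d, w) = 13
V = 115810514142 (V = (1475947 - 43*(-393))*(-20536 + (-167 - 390*(-252))) = (1475947 + 16899)*(-20536 + (-167 + 98280)) = 1492846*(-20536 + 98113) = 1492846*77577 = 115810514142)
(-246639 + S(263, -417)) + V = (-246639 + 13) + 115810514142 = -246626 + 115810514142 = 115810267516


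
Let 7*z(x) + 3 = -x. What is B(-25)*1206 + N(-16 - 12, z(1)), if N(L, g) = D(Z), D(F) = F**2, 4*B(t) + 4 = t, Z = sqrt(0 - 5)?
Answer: -17497/2 ≈ -8748.5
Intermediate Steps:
Z = I*sqrt(5) (Z = sqrt(-5) = I*sqrt(5) ≈ 2.2361*I)
B(t) = -1 + t/4
z(x) = -3/7 - x/7 (z(x) = -3/7 + (-x)/7 = -3/7 - x/7)
N(L, g) = -5 (N(L, g) = (I*sqrt(5))**2 = -5)
B(-25)*1206 + N(-16 - 12, z(1)) = (-1 + (1/4)*(-25))*1206 - 5 = (-1 - 25/4)*1206 - 5 = -29/4*1206 - 5 = -17487/2 - 5 = -17497/2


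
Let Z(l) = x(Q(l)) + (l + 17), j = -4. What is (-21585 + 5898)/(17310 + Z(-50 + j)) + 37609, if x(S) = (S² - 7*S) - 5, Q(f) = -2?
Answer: 216697829/5762 ≈ 37608.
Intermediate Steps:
x(S) = -5 + S² - 7*S
Z(l) = 30 + l (Z(l) = (-5 + (-2)² - 7*(-2)) + (l + 17) = (-5 + 4 + 14) + (17 + l) = 13 + (17 + l) = 30 + l)
(-21585 + 5898)/(17310 + Z(-50 + j)) + 37609 = (-21585 + 5898)/(17310 + (30 + (-50 - 4))) + 37609 = -15687/(17310 + (30 - 54)) + 37609 = -15687/(17310 - 24) + 37609 = -15687/17286 + 37609 = -15687*1/17286 + 37609 = -5229/5762 + 37609 = 216697829/5762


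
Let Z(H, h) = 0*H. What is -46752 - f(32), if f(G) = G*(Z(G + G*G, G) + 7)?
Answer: -46976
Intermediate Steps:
Z(H, h) = 0
f(G) = 7*G (f(G) = G*(0 + 7) = G*7 = 7*G)
-46752 - f(32) = -46752 - 7*32 = -46752 - 1*224 = -46752 - 224 = -46976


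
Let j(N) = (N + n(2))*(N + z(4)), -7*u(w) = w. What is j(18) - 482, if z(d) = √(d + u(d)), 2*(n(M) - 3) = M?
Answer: -86 + 44*√42/7 ≈ -45.264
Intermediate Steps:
u(w) = -w/7
n(M) = 3 + M/2
z(d) = √42*√d/7 (z(d) = √(d - d/7) = √(6*d/7) = √42*√d/7)
j(N) = (4 + N)*(N + 2*√42/7) (j(N) = (N + (3 + (½)*2))*(N + √42*√4/7) = (N + (3 + 1))*(N + (⅐)*√42*2) = (N + 4)*(N + 2*√42/7) = (4 + N)*(N + 2*√42/7))
j(18) - 482 = (18² + 4*18 + 8*√42/7 + (2/7)*18*√42) - 482 = (324 + 72 + 8*√42/7 + 36*√42/7) - 482 = (396 + 44*√42/7) - 482 = -86 + 44*√42/7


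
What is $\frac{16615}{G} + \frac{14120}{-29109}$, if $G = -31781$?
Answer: $- \frac{932393755}{925113129} \approx -1.0079$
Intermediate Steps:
$\frac{16615}{G} + \frac{14120}{-29109} = \frac{16615}{-31781} + \frac{14120}{-29109} = 16615 \left(- \frac{1}{31781}\right) + 14120 \left(- \frac{1}{29109}\right) = - \frac{16615}{31781} - \frac{14120}{29109} = - \frac{932393755}{925113129}$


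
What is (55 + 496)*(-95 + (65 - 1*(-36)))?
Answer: 3306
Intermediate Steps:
(55 + 496)*(-95 + (65 - 1*(-36))) = 551*(-95 + (65 + 36)) = 551*(-95 + 101) = 551*6 = 3306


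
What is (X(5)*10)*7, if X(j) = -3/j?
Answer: -42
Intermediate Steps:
(X(5)*10)*7 = (-3/5*10)*7 = (-3*⅕*10)*7 = -⅗*10*7 = -6*7 = -42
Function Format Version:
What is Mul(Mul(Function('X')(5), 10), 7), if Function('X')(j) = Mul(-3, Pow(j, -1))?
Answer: -42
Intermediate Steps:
Mul(Mul(Function('X')(5), 10), 7) = Mul(Mul(Mul(-3, Pow(5, -1)), 10), 7) = Mul(Mul(Mul(-3, Rational(1, 5)), 10), 7) = Mul(Mul(Rational(-3, 5), 10), 7) = Mul(-6, 7) = -42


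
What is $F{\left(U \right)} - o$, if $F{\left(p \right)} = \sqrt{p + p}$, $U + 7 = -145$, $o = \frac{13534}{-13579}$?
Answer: $\frac{13534}{13579} + 4 i \sqrt{19} \approx 0.99669 + 17.436 i$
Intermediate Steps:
$o = - \frac{13534}{13579}$ ($o = 13534 \left(- \frac{1}{13579}\right) = - \frac{13534}{13579} \approx -0.99669$)
$U = -152$ ($U = -7 - 145 = -152$)
$F{\left(p \right)} = \sqrt{2} \sqrt{p}$ ($F{\left(p \right)} = \sqrt{2 p} = \sqrt{2} \sqrt{p}$)
$F{\left(U \right)} - o = \sqrt{2} \sqrt{-152} - - \frac{13534}{13579} = \sqrt{2} \cdot 2 i \sqrt{38} + \frac{13534}{13579} = 4 i \sqrt{19} + \frac{13534}{13579} = \frac{13534}{13579} + 4 i \sqrt{19}$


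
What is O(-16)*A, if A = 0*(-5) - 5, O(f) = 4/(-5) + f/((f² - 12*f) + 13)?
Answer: 1924/461 ≈ 4.1735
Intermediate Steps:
O(f) = -⅘ + f/(13 + f² - 12*f) (O(f) = 4*(-⅕) + f/(13 + f² - 12*f) = -⅘ + f/(13 + f² - 12*f))
A = -5 (A = 0 - 5 = -5)
O(-16)*A = ((-52 - 4*(-16)² + 53*(-16))/(5*(13 + (-16)² - 12*(-16))))*(-5) = ((-52 - 4*256 - 848)/(5*(13 + 256 + 192)))*(-5) = ((⅕)*(-52 - 1024 - 848)/461)*(-5) = ((⅕)*(1/461)*(-1924))*(-5) = -1924/2305*(-5) = 1924/461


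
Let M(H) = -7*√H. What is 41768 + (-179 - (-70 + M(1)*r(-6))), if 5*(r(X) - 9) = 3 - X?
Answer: 208673/5 ≈ 41735.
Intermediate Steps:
r(X) = 48/5 - X/5 (r(X) = 9 + (3 - X)/5 = 9 + (⅗ - X/5) = 48/5 - X/5)
41768 + (-179 - (-70 + M(1)*r(-6))) = 41768 + (-179 - (-70 + (-7*√1)*(48/5 - ⅕*(-6)))) = 41768 + (-179 - (-70 + (-7*1)*(48/5 + 6/5))) = 41768 + (-179 - (-70 - 7*54/5)) = 41768 + (-179 - (-70 - 378/5)) = 41768 + (-179 - 1*(-728/5)) = 41768 + (-179 + 728/5) = 41768 - 167/5 = 208673/5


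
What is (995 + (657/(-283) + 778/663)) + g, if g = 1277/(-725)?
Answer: 134955090317/136031025 ≈ 992.09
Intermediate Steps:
g = -1277/725 (g = 1277*(-1/725) = -1277/725 ≈ -1.7614)
(995 + (657/(-283) + 778/663)) + g = (995 + (657/(-283) + 778/663)) - 1277/725 = (995 + (657*(-1/283) + 778*(1/663))) - 1277/725 = (995 + (-657/283 + 778/663)) - 1277/725 = (995 - 215417/187629) - 1277/725 = 186475438/187629 - 1277/725 = 134955090317/136031025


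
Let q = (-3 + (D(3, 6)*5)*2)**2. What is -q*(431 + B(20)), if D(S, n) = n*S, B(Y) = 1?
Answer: -13534128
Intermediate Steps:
D(S, n) = S*n
q = 31329 (q = (-3 + ((3*6)*5)*2)**2 = (-3 + (18*5)*2)**2 = (-3 + 90*2)**2 = (-3 + 180)**2 = 177**2 = 31329)
-q*(431 + B(20)) = -31329*(431 + 1) = -31329*432 = -1*13534128 = -13534128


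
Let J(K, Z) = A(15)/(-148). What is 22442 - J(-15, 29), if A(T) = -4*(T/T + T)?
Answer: 830338/37 ≈ 22442.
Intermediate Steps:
A(T) = -4 - 4*T (A(T) = -4*(1 + T) = -4 - 4*T)
J(K, Z) = 16/37 (J(K, Z) = (-4 - 4*15)/(-148) = (-4 - 60)*(-1/148) = -64*(-1/148) = 16/37)
22442 - J(-15, 29) = 22442 - 1*16/37 = 22442 - 16/37 = 830338/37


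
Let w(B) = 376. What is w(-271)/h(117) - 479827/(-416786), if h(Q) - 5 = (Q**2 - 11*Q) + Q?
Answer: 1541516221/1304956966 ≈ 1.1813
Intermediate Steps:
h(Q) = 5 + Q**2 - 10*Q (h(Q) = 5 + ((Q**2 - 11*Q) + Q) = 5 + (Q**2 - 10*Q) = 5 + Q**2 - 10*Q)
w(-271)/h(117) - 479827/(-416786) = 376/(5 + 117**2 - 10*117) - 479827/(-416786) = 376/(5 + 13689 - 1170) - 479827*(-1/416786) = 376/12524 + 479827/416786 = 376*(1/12524) + 479827/416786 = 94/3131 + 479827/416786 = 1541516221/1304956966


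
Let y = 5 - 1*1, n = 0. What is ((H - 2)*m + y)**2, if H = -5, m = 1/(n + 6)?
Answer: 289/36 ≈ 8.0278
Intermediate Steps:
m = 1/6 (m = 1/(0 + 6) = 1/6 ≈ 0.16667)
y = 4 (y = 5 - 1 = 4)
((H - 2)*m + y)**2 = ((-5 - 2)*(1/6) + 4)**2 = (-7*1/6 + 4)**2 = (-7/6 + 4)**2 = (17/6)**2 = 289/36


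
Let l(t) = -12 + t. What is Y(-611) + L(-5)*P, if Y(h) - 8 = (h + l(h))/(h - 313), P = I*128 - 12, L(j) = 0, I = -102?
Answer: 4313/462 ≈ 9.3355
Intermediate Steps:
P = -13068 (P = -102*128 - 12 = -13056 - 12 = -13068)
Y(h) = 8 + (-12 + 2*h)/(-313 + h) (Y(h) = 8 + (h + (-12 + h))/(h - 313) = 8 + (-12 + 2*h)/(-313 + h))
Y(-611) + L(-5)*P = 2*(-1258 + 5*(-611))/(-313 - 611) + 0*(-13068) = 2*(-1258 - 3055)/(-924) + 0 = 2*(-1/924)*(-4313) + 0 = 4313/462 + 0 = 4313/462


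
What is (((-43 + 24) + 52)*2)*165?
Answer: 10890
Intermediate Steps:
(((-43 + 24) + 52)*2)*165 = ((-19 + 52)*2)*165 = (33*2)*165 = 66*165 = 10890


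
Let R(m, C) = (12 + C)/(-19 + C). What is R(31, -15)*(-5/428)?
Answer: -15/14552 ≈ -0.0010308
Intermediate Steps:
R(m, C) = (12 + C)/(-19 + C)
R(31, -15)*(-5/428) = ((12 - 15)/(-19 - 15))*(-5/428) = (-3/(-34))*(-5*1/428) = -1/34*(-3)*(-5/428) = (3/34)*(-5/428) = -15/14552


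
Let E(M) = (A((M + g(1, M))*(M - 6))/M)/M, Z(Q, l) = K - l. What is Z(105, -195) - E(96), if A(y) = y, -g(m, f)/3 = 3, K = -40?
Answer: 78925/512 ≈ 154.15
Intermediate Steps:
g(m, f) = -9 (g(m, f) = -3*3 = -9)
Z(Q, l) = -40 - l
E(M) = (-9 + M)*(-6 + M)/M**2 (E(M) = (((M - 9)*(M - 6))/M)/M = (((-9 + M)*(-6 + M))/M)/M = ((-9 + M)*(-6 + M)/M)/M = (-9 + M)*(-6 + M)/M**2)
Z(105, -195) - E(96) = (-40 - 1*(-195)) - (1 - 15/96 + 54/96**2) = (-40 + 195) - (1 - 15*1/96 + 54*(1/9216)) = 155 - (1 - 5/32 + 3/512) = 155 - 1*435/512 = 155 - 435/512 = 78925/512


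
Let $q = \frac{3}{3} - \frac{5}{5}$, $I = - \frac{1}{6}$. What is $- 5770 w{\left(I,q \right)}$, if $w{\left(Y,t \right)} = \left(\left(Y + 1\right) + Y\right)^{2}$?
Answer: $- \frac{23080}{9} \approx -2564.4$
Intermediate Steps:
$I = - \frac{1}{6}$ ($I = \left(-1\right) \frac{1}{6} = - \frac{1}{6} \approx -0.16667$)
$q = 0$ ($q = 3 \cdot \frac{1}{3} - 1 = 1 - 1 = 0$)
$w{\left(Y,t \right)} = \left(1 + 2 Y\right)^{2}$ ($w{\left(Y,t \right)} = \left(\left(1 + Y\right) + Y\right)^{2} = \left(1 + 2 Y\right)^{2}$)
$- 5770 w{\left(I,q \right)} = - 5770 \left(1 + 2 \left(- \frac{1}{6}\right)\right)^{2} = - 5770 \left(1 - \frac{1}{3}\right)^{2} = - 5770 \left(\frac{2}{3}\right)^{2} = \left(-5770\right) \frac{4}{9} = - \frac{23080}{9}$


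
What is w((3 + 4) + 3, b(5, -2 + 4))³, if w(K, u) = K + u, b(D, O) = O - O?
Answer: 1000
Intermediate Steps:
b(D, O) = 0
w((3 + 4) + 3, b(5, -2 + 4))³ = (((3 + 4) + 3) + 0)³ = ((7 + 3) + 0)³ = (10 + 0)³ = 10³ = 1000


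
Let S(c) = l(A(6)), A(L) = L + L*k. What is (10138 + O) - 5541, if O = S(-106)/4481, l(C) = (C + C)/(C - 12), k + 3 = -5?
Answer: 185392427/40329 ≈ 4597.0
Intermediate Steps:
k = -8 (k = -3 - 5 = -8)
A(L) = -7*L (A(L) = L + L*(-8) = L - 8*L = -7*L)
l(C) = 2*C/(-12 + C) (l(C) = (2*C)/(-12 + C) = 2*C/(-12 + C))
S(c) = 14/9 (S(c) = 2*(-7*6)/(-12 - 7*6) = 2*(-42)/(-12 - 42) = 2*(-42)/(-54) = 2*(-42)*(-1/54) = 14/9)
O = 14/40329 (O = (14/9)/4481 = (14/9)*(1/4481) = 14/40329 ≈ 0.00034714)
(10138 + O) - 5541 = (10138 + 14/40329) - 5541 = 408855416/40329 - 5541 = 185392427/40329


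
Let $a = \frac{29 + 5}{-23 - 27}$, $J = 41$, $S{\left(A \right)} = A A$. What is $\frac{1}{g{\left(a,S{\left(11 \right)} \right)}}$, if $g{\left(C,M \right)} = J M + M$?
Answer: $\frac{1}{5082} \approx 0.00019677$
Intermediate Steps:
$S{\left(A \right)} = A^{2}$
$a = - \frac{17}{25}$ ($a = \frac{34}{-50} = 34 \left(- \frac{1}{50}\right) = - \frac{17}{25} \approx -0.68$)
$g{\left(C,M \right)} = 42 M$ ($g{\left(C,M \right)} = 41 M + M = 42 M$)
$\frac{1}{g{\left(a,S{\left(11 \right)} \right)}} = \frac{1}{42 \cdot 11^{2}} = \frac{1}{42 \cdot 121} = \frac{1}{5082}$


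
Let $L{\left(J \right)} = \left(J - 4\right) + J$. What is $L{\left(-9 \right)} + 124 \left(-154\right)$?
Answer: $-19118$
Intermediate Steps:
$L{\left(J \right)} = -4 + 2 J$ ($L{\left(J \right)} = \left(-4 + J\right) + J = -4 + 2 J$)
$L{\left(-9 \right)} + 124 \left(-154\right) = \left(-4 + 2 \left(-9\right)\right) + 124 \left(-154\right) = \left(-4 - 18\right) - 19096 = -22 - 19096 = -19118$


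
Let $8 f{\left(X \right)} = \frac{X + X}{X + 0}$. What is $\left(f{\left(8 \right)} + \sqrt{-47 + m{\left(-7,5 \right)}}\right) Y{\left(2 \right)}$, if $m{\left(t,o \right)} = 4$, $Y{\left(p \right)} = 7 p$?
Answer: $\frac{7}{2} + 14 i \sqrt{43} \approx 3.5 + 91.804 i$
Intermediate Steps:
$f{\left(X \right)} = \frac{1}{4}$ ($f{\left(X \right)} = \frac{\left(X + X\right) \frac{1}{X + 0}}{8} = \frac{2 X \frac{1}{X}}{8} = \frac{1}{8} \cdot 2 = \frac{1}{4}$)
$\left(f{\left(8 \right)} + \sqrt{-47 + m{\left(-7,5 \right)}}\right) Y{\left(2 \right)} = \left(\frac{1}{4} + \sqrt{-47 + 4}\right) 7 \cdot 2 = \left(\frac{1}{4} + \sqrt{-43}\right) 14 = \left(\frac{1}{4} + i \sqrt{43}\right) 14 = \frac{7}{2} + 14 i \sqrt{43}$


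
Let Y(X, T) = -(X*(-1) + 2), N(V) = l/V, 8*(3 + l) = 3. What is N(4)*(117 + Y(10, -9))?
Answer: -2625/32 ≈ -82.031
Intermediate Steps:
l = -21/8 (l = -3 + (1/8)*3 = -3 + 3/8 = -21/8 ≈ -2.6250)
N(V) = -21/(8*V)
Y(X, T) = -2 + X (Y(X, T) = -(-X + 2) = -(2 - X) = -2 + X)
N(4)*(117 + Y(10, -9)) = (-21/8/4)*(117 + (-2 + 10)) = (-21/8*1/4)*(117 + 8) = -21/32*125 = -2625/32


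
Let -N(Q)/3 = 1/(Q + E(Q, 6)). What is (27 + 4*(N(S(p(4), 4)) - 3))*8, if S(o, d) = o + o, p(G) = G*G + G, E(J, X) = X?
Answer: 2712/23 ≈ 117.91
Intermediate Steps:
p(G) = G + G² (p(G) = G² + G = G + G²)
S(o, d) = 2*o
N(Q) = -3/(6 + Q) (N(Q) = -3/(Q + 6) = -3/(6 + Q))
(27 + 4*(N(S(p(4), 4)) - 3))*8 = (27 + 4*(-3/(6 + 2*(4*(1 + 4))) - 3))*8 = (27 + 4*(-3/(6 + 2*(4*5)) - 3))*8 = (27 + 4*(-3/(6 + 2*20) - 3))*8 = (27 + 4*(-3/(6 + 40) - 3))*8 = (27 + 4*(-3/46 - 3))*8 = (27 + 4*(-141/46))*8 = (27 - 282/23)*8 = (339/23)*8 = 2712/23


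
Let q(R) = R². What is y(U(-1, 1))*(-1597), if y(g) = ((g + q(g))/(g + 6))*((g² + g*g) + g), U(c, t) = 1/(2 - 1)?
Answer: -9582/7 ≈ -1368.9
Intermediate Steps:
U(c, t) = 1 (U(c, t) = 1/1 = 1)
y(g) = (g + g²)*(g + 2*g²)/(6 + g) (y(g) = ((g + g²)/(g + 6))*((g² + g*g) + g) = ((g + g²)/(6 + g))*((g² + g²) + g) = ((g + g²)/(6 + g))*(2*g² + g) = ((g + g²)/(6 + g))*(g + 2*g²) = (g + g²)*(g + 2*g²)/(6 + g))
y(U(-1, 1))*(-1597) = (1²*(1 + 2*1² + 3*1)/(6 + 1))*(-1597) = (1*(1 + 2*1 + 3)/7)*(-1597) = (1*(⅐)*(1 + 2 + 3))*(-1597) = (1*(⅐)*6)*(-1597) = (6/7)*(-1597) = -9582/7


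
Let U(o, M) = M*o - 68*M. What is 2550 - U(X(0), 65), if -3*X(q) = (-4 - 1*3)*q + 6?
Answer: 7100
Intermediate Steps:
X(q) = -2 + 7*q/3 (X(q) = -((-4 - 1*3)*q + 6)/3 = -((-4 - 3)*q + 6)/3 = -(-7*q + 6)/3 = -(6 - 7*q)/3 = -2 + 7*q/3)
U(o, M) = -68*M + M*o
2550 - U(X(0), 65) = 2550 - 65*(-68 + (-2 + (7/3)*0)) = 2550 - 65*(-68 + (-2 + 0)) = 2550 - 65*(-68 - 2) = 2550 - 65*(-70) = 2550 - 1*(-4550) = 2550 + 4550 = 7100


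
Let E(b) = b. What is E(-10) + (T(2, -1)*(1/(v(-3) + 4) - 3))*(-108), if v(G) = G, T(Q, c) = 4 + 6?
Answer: 2150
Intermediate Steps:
T(Q, c) = 10
E(-10) + (T(2, -1)*(1/(v(-3) + 4) - 3))*(-108) = -10 + (10*(1/(-3 + 4) - 3))*(-108) = -10 + (10*(1/1 - 3))*(-108) = -10 + (10*(1 - 3))*(-108) = -10 + (10*(-2))*(-108) = -10 - 20*(-108) = -10 + 2160 = 2150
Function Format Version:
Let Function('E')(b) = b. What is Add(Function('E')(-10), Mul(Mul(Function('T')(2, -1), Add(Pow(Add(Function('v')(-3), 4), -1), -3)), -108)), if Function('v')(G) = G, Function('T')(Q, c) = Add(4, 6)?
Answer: 2150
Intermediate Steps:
Function('T')(Q, c) = 10
Add(Function('E')(-10), Mul(Mul(Function('T')(2, -1), Add(Pow(Add(Function('v')(-3), 4), -1), -3)), -108)) = Add(-10, Mul(Mul(10, Add(Pow(Add(-3, 4), -1), -3)), -108)) = Add(-10, Mul(Mul(10, Add(Pow(1, -1), -3)), -108)) = Add(-10, Mul(Mul(10, Add(1, -3)), -108)) = Add(-10, Mul(Mul(10, -2), -108)) = Add(-10, Mul(-20, -108)) = Add(-10, 2160) = 2150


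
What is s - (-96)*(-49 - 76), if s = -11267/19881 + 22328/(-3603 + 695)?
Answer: -173561010851/14453487 ≈ -12008.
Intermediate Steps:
s = -119166851/14453487 (s = -11267*1/19881 + 22328/(-2908) = -11267/19881 + 22328*(-1/2908) = -11267/19881 - 5582/727 = -119166851/14453487 ≈ -8.2449)
s - (-96)*(-49 - 76) = -119166851/14453487 - (-96)*(-49 - 76) = -119166851/14453487 - (-96)*(-125) = -119166851/14453487 - 1*12000 = -119166851/14453487 - 12000 = -173561010851/14453487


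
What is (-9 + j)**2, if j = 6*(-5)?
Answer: 1521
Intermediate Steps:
j = -30
(-9 + j)**2 = (-9 - 30)**2 = (-39)**2 = 1521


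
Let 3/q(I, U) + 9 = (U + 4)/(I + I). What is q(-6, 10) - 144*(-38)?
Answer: 333774/61 ≈ 5471.7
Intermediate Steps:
q(I, U) = 3/(-9 + (4 + U)/(2*I)) (q(I, U) = 3/(-9 + (U + 4)/(I + I)) = 3/(-9 + (4 + U)/((2*I))) = 3/(-9 + (4 + U)*(1/(2*I))) = 3/(-9 + (4 + U)/(2*I)))
q(-6, 10) - 144*(-38) = 6*(-6)/(4 + 10 - 18*(-6)) - 144*(-38) = 6*(-6)/(4 + 10 + 108) + 5472 = 6*(-6)/122 + 5472 = 6*(-6)*(1/122) + 5472 = -18/61 + 5472 = 333774/61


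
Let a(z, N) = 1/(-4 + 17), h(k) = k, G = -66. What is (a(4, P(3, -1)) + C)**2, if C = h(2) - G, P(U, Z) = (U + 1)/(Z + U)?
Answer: 783225/169 ≈ 4634.5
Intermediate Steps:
P(U, Z) = (1 + U)/(U + Z)
a(z, N) = 1/13
C = 68 (C = 2 - 1*(-66) = 2 + 66 = 68)
(a(4, P(3, -1)) + C)**2 = (1/13 + 68)**2 = (885/13)**2 = 783225/169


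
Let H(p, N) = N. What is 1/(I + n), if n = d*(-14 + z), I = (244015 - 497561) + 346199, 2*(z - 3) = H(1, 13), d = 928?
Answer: 1/88477 ≈ 1.1302e-5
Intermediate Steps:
z = 19/2 (z = 3 + (1/2)*13 = 3 + 13/2 = 19/2 ≈ 9.5000)
I = 92653 (I = -253546 + 346199 = 92653)
n = -4176 (n = 928*(-14 + 19/2) = 928*(-9/2) = -4176)
1/(I + n) = 1/(92653 - 4176) = 1/88477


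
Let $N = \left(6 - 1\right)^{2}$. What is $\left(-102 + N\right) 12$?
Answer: $-924$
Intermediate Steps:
$N = 25$ ($N = 5^{2} = 25$)
$\left(-102 + N\right) 12 = \left(-102 + 25\right) 12 = \left(-77\right) 12 = -924$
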